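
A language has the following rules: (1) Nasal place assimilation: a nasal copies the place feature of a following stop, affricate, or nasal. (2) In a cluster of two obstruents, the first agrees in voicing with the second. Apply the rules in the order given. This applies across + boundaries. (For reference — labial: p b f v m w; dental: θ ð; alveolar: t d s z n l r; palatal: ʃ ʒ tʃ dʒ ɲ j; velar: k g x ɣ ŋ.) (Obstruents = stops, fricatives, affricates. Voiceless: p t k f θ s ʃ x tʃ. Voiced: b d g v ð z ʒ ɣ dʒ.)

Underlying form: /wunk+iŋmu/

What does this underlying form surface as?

[wuŋk+immu]

Rule 1: /n/ before /k/ (velar) → [ŋ]
Rule 1: /ŋ/ before /m/ (labial) → [m]
After rule 1: wuŋk+immu
Rule 2: no segment meets the rule's conditions; no change.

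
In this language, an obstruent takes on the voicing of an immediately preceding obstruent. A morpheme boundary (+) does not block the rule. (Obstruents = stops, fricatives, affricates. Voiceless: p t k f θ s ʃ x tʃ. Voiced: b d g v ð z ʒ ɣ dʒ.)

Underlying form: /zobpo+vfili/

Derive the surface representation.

[zobbo+vvili]

/p/ after /b/ (voiced) → [b]
/f/ after /v/ (voiced) → [v]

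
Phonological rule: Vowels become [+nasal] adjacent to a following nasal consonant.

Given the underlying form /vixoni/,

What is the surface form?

[vixõni]

/o/ before nasal /n/ → [õ]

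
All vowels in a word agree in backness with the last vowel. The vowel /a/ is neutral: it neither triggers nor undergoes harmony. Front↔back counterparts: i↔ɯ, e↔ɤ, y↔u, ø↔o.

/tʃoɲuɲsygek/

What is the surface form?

/o/ harmonizes with /e/ ([-back]) → [ø]
/u/ harmonizes with /e/ ([-back]) → [y]

[tʃøɲyɲsygek]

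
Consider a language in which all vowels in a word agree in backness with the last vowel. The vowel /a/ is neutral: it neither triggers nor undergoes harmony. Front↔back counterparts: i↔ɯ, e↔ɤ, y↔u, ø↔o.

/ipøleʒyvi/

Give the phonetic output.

[ipøleʒyvi]

no segment meets the rule's conditions; no change.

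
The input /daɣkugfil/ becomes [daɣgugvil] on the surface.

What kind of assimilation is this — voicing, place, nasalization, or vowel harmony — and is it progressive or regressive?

/k/→[g] /f/→[v].
Each target copies a feature from the preceding segment, so the direction is progressive.

voicing assimilation, progressive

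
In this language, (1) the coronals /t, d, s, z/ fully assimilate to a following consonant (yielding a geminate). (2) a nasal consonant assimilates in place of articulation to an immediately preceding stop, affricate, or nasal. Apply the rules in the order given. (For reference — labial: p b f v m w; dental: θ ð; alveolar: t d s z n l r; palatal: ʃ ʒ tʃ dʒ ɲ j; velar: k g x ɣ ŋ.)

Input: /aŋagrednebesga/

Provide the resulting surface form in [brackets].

[aŋagrennebegga]

Rule 1: /d/ before /n/ → [n] (total assimilation)
Rule 1: /s/ before /g/ → [g] (total assimilation)
After rule 1: aŋagrennebegga
Rule 2: no segment meets the rule's conditions; no change.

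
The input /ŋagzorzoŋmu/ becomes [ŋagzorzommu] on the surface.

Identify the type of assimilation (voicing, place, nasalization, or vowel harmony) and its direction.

/ŋ/→[m].
Each target copies a feature from the following segment, so the direction is regressive.

place assimilation, regressive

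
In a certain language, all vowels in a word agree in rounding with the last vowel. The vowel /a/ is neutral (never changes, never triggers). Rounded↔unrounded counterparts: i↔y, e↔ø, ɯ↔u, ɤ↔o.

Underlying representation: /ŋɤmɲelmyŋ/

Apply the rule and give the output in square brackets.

[ŋomɲølmyŋ]

/ɤ/ harmonizes with /y/ ([+round]) → [o]
/e/ harmonizes with /y/ ([+round]) → [ø]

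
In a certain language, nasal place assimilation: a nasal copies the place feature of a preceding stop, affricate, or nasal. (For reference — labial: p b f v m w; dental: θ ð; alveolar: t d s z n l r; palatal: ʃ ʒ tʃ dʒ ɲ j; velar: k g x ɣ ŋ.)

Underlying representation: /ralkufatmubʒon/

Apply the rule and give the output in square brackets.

/m/ after /t/ (alveolar) → [n]

[ralkufatnubʒon]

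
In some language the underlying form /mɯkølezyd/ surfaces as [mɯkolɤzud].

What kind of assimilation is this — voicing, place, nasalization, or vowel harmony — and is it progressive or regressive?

vowel harmony, progressive

/ø/→[o] /e/→[ɤ] /y/→[u].
Vowels agree with the first vowel, so the harmony is progressive.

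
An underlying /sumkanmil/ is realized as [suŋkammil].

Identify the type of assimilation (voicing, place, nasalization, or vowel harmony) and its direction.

/m/→[ŋ] /n/→[m].
Each target copies a feature from the following segment, so the direction is regressive.

place assimilation, regressive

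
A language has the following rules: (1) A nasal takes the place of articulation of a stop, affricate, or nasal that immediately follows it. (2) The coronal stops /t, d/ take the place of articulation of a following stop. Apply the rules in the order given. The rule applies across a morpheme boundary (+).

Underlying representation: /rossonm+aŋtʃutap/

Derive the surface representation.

Rule 1: /n/ before /m/ (labial) → [m]
Rule 1: /ŋ/ before /tʃ/ (palatal) → [ɲ]
After rule 1: rossomm+aɲtʃutap
Rule 2: no segment meets the rule's conditions; no change.

[rossomm+aɲtʃutap]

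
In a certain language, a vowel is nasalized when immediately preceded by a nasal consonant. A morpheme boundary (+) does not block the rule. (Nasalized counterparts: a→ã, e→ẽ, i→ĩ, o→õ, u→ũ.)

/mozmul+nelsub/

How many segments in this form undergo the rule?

/o/ after nasal /m/ → [õ]
/u/ after nasal /m/ → [ũ]
/e/ after nasal /n/ → [ẽ]
3 segments change.

3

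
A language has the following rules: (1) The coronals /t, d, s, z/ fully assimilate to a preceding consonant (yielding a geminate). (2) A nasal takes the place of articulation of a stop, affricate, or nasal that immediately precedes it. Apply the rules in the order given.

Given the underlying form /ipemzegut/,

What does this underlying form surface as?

[ipemmegut]

Rule 1: /z/ after /m/ → [m] (total assimilation)
After rule 1: ipemmegut
Rule 2: no segment meets the rule's conditions; no change.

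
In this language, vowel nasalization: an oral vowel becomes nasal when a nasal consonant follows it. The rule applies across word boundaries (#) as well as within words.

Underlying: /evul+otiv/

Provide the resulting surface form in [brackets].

no segment meets the rule's conditions; no change.

[evul+otiv]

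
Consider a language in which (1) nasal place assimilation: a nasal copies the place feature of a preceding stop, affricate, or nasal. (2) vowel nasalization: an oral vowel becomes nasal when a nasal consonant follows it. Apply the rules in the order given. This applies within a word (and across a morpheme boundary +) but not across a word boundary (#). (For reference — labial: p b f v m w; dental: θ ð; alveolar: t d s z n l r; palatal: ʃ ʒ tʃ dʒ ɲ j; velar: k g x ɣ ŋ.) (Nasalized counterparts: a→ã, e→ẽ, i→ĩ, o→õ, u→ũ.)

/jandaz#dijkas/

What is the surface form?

[jãndaz#dijkas]

Rule 1: no segment meets the rule's conditions; no change.
After rule 1: jandaz#dijkas
Rule 2: /a/ before nasal /n/ → [ã]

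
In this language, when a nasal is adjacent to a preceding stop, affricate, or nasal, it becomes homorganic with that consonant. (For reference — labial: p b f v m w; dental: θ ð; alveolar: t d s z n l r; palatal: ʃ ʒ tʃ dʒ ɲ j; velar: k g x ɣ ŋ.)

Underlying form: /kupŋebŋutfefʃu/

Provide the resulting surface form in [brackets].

/ŋ/ after /p/ (labial) → [m]
/ŋ/ after /b/ (labial) → [m]

[kupmebmutfefʃu]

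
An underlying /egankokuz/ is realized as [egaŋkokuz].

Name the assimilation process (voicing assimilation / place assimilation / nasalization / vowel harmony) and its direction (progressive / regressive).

/n/→[ŋ].
Each target copies a feature from the following segment, so the direction is regressive.

place assimilation, regressive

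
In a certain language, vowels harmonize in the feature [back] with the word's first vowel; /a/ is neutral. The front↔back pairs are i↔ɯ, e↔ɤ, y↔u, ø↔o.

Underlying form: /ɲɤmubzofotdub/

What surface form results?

no segment meets the rule's conditions; no change.

[ɲɤmubzofotdub]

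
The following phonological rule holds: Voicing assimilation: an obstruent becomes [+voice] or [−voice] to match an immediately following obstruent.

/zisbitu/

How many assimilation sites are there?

1

/s/ before /b/ (voiced) → [z]
1 segment changes.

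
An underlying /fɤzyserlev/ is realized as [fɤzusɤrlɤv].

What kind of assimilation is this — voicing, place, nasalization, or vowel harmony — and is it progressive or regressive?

vowel harmony, progressive

/y/→[u] /e/→[ɤ] /e/→[ɤ].
Vowels agree with the first vowel, so the harmony is progressive.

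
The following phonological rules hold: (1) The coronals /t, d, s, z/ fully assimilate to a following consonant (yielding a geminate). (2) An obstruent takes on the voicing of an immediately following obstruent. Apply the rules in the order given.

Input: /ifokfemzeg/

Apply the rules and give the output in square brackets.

Rule 1: no segment meets the rule's conditions; no change.
After rule 1: ifokfemzeg
Rule 2: no segment meets the rule's conditions; no change.

[ifokfemzeg]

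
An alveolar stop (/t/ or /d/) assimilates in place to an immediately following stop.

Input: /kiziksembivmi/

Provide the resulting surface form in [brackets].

no segment meets the rule's conditions; no change.

[kiziksembivmi]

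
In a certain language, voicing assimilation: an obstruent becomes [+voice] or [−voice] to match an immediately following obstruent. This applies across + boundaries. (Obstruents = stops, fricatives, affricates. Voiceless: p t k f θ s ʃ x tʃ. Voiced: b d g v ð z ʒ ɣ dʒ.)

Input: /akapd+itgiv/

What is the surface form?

/p/ before /d/ (voiced) → [b]
/t/ before /g/ (voiced) → [d]

[akabd+idgiv]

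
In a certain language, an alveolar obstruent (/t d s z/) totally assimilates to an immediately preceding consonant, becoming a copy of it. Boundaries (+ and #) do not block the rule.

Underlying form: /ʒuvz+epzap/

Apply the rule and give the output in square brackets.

/z/ after /v/ → [v] (total assimilation)
/z/ after /p/ → [p] (total assimilation)

[ʒuvv+eppap]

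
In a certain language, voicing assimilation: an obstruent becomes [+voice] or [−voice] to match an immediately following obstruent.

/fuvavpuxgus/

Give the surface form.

[fuvafpuɣgus]

/v/ before /p/ (voiceless) → [f]
/x/ before /g/ (voiced) → [ɣ]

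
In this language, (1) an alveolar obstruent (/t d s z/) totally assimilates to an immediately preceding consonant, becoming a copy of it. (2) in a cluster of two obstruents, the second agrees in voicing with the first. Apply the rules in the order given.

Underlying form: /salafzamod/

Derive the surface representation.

Rule 1: /z/ after /f/ → [f] (total assimilation)
After rule 1: salaffamod
Rule 2: no segment meets the rule's conditions; no change.

[salaffamod]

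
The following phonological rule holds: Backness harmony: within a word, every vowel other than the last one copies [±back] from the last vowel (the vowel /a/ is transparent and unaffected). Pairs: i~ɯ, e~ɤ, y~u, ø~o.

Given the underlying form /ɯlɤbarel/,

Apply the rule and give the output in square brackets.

/ɯ/ harmonizes with /e/ ([-back]) → [i]
/ɤ/ harmonizes with /e/ ([-back]) → [e]

[ilebarel]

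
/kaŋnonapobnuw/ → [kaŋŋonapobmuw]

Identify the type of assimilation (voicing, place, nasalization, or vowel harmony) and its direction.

place assimilation, progressive

/n/→[ŋ] /n/→[m].
Each target copies a feature from the preceding segment, so the direction is progressive.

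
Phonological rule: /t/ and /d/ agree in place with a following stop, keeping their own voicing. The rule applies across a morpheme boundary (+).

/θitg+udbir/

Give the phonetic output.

[θikg+ubbir]

/t/ before /g/ (velar) → [k]
/d/ before /b/ (labial) → [b]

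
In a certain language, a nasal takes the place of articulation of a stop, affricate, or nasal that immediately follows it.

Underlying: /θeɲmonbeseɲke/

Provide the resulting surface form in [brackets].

/ɲ/ before /m/ (labial) → [m]
/n/ before /b/ (labial) → [m]
/ɲ/ before /k/ (velar) → [ŋ]

[θemmombeseŋke]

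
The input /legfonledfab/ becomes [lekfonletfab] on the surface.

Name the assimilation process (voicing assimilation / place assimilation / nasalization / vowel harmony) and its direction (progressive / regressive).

voicing assimilation, regressive

/g/→[k] /d/→[t].
Each target copies a feature from the following segment, so the direction is regressive.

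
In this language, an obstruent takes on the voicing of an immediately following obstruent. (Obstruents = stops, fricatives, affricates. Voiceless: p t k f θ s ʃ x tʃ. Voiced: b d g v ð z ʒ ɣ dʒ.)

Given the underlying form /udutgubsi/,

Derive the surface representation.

/t/ before /g/ (voiced) → [d]
/b/ before /s/ (voiceless) → [p]

[ududgupsi]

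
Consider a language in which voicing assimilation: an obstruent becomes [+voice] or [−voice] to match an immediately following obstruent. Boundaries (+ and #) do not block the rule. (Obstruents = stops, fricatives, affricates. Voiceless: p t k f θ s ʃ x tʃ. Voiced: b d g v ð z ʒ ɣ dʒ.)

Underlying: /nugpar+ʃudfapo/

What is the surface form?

/g/ before /p/ (voiceless) → [k]
/d/ before /f/ (voiceless) → [t]

[nukpar+ʃutfapo]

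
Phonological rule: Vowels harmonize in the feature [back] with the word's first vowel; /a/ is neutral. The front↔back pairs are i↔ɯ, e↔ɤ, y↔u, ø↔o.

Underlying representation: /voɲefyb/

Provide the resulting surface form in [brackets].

[voɲɤfub]

/e/ harmonizes with /o/ ([+back]) → [ɤ]
/y/ harmonizes with /o/ ([+back]) → [u]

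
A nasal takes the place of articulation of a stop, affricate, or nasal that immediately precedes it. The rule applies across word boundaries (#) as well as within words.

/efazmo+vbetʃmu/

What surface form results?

[efazmo+vbetʃɲu]

/m/ after /tʃ/ (palatal) → [ɲ]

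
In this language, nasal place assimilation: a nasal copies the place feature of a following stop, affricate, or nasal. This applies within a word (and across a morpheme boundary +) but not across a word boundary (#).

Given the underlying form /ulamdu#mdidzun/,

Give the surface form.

[ulandu#ndidzun]

/m/ before /d/ (alveolar) → [n]
/m/ before /d/ (alveolar) → [n]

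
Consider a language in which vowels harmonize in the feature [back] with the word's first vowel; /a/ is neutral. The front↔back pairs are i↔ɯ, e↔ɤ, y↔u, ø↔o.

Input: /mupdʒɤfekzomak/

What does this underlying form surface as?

[mupdʒɤfɤkzomak]

/e/ harmonizes with /u/ ([+back]) → [ɤ]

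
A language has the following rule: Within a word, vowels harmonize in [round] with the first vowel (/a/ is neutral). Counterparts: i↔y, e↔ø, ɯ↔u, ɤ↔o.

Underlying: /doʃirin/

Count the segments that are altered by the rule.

/i/ harmonizes with /o/ ([+round]) → [y]
/i/ harmonizes with /o/ ([+round]) → [y]
2 segments change.

2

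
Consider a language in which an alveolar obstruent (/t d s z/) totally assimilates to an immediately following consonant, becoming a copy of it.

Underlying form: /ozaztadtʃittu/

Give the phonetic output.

[ozattatʃtʃittu]

/z/ before /t/ → [t] (total assimilation)
/d/ before /tʃ/ → [tʃ] (total assimilation)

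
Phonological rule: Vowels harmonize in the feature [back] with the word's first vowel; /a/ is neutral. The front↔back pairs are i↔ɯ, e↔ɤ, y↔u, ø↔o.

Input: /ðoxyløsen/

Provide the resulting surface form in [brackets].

/y/ harmonizes with /o/ ([+back]) → [u]
/ø/ harmonizes with /o/ ([+back]) → [o]
/e/ harmonizes with /o/ ([+back]) → [ɤ]

[ðoxulosɤn]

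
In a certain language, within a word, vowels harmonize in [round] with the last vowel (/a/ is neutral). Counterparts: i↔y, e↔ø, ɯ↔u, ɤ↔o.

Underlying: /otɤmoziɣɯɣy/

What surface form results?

/ɤ/ harmonizes with /y/ ([+round]) → [o]
/i/ harmonizes with /y/ ([+round]) → [y]
/ɯ/ harmonizes with /y/ ([+round]) → [u]

[otomozyɣuɣy]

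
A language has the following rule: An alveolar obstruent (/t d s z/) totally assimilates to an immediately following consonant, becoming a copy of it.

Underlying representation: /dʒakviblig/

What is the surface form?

no segment meets the rule's conditions; no change.

[dʒakviblig]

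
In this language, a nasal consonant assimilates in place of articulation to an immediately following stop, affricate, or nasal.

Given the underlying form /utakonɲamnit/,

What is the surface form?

/n/ before /ɲ/ (palatal) → [ɲ]
/m/ before /n/ (alveolar) → [n]

[utakoɲɲannit]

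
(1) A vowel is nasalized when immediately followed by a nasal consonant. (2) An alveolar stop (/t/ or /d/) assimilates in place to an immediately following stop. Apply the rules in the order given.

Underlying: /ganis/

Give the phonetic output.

[gãnis]

Rule 1: /a/ before nasal /n/ → [ã]
After rule 1: gãnis
Rule 2: no segment meets the rule's conditions; no change.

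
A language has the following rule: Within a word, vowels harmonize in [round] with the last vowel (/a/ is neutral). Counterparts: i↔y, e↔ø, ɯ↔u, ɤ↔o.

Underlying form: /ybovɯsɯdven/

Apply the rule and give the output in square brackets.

[ibɤvɯsɯdven]

/y/ harmonizes with /e/ ([-round]) → [i]
/o/ harmonizes with /e/ ([-round]) → [ɤ]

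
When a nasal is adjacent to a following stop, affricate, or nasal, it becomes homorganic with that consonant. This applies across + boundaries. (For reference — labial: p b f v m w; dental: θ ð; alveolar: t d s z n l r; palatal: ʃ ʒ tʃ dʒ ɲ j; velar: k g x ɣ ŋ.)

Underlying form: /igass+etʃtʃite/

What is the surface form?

[igass+etʃtʃite]

no segment meets the rule's conditions; no change.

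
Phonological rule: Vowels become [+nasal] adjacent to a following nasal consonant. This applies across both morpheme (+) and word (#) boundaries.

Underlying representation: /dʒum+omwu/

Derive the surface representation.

/u/ before nasal /m/ → [ũ]
/o/ before nasal /m/ → [õ]

[dʒũm+õmwu]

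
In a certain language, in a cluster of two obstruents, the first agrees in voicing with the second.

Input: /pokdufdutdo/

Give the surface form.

[pogduvduddo]

/k/ before /d/ (voiced) → [g]
/f/ before /d/ (voiced) → [v]
/t/ before /d/ (voiced) → [d]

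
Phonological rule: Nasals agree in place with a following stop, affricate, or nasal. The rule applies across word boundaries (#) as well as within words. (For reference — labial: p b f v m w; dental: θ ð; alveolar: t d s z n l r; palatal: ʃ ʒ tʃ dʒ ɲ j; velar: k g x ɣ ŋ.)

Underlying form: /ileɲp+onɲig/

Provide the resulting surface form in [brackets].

/ɲ/ before /p/ (labial) → [m]
/n/ before /ɲ/ (palatal) → [ɲ]

[ilemp+oɲɲig]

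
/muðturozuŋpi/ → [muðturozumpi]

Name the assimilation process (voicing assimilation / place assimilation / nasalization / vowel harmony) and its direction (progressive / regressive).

place assimilation, regressive

/ŋ/→[m].
Each target copies a feature from the following segment, so the direction is regressive.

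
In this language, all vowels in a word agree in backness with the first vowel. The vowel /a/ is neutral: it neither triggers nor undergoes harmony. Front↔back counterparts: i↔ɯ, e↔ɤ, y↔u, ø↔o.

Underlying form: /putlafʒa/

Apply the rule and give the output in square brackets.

[putlafʒa]

no segment meets the rule's conditions; no change.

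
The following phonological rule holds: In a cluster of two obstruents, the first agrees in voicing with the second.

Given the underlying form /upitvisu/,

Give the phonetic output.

[upidvisu]

/t/ before /v/ (voiced) → [d]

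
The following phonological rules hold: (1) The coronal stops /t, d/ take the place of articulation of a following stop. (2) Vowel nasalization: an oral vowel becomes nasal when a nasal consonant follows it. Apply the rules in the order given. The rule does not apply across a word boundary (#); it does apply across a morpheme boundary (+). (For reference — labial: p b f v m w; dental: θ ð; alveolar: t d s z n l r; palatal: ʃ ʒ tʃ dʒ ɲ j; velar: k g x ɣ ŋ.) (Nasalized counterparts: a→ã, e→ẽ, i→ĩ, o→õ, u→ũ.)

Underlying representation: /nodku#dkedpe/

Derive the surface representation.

Rule 1: /d/ before /k/ (velar) → [g]
Rule 1: /d/ before /k/ (velar) → [g]
Rule 1: /d/ before /p/ (labial) → [b]
After rule 1: nogku#gkebpe
Rule 2: no segment meets the rule's conditions; no change.

[nogku#gkebpe]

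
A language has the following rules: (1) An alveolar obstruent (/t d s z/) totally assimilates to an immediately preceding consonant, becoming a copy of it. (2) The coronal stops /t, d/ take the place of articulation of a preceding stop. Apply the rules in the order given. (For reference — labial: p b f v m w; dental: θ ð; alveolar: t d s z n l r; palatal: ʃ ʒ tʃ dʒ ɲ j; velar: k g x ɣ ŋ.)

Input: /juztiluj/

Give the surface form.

Rule 1: /t/ after /z/ → [z] (total assimilation)
After rule 1: juzziluj
Rule 2: no segment meets the rule's conditions; no change.

[juzziluj]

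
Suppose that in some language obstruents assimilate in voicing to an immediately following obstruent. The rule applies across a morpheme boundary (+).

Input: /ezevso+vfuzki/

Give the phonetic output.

/v/ before /s/ (voiceless) → [f]
/v/ before /f/ (voiceless) → [f]
/z/ before /k/ (voiceless) → [s]

[ezefso+ffuski]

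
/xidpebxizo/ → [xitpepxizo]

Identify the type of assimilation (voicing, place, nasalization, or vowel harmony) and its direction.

/d/→[t] /b/→[p].
Each target copies a feature from the following segment, so the direction is regressive.

voicing assimilation, regressive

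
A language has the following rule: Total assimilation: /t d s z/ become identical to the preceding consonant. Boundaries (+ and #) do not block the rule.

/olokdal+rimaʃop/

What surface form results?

[olokkal+rimaʃop]

/d/ after /k/ → [k] (total assimilation)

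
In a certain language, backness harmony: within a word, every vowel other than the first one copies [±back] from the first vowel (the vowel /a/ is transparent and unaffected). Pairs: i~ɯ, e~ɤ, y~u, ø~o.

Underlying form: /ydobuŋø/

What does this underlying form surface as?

/o/ harmonizes with /y/ ([-back]) → [ø]
/u/ harmonizes with /y/ ([-back]) → [y]

[ydøbyŋø]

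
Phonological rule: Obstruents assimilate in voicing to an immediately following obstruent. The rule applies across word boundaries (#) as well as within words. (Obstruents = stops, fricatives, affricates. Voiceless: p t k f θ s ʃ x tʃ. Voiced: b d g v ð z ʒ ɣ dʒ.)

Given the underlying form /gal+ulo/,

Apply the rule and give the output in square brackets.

no segment meets the rule's conditions; no change.

[gal+ulo]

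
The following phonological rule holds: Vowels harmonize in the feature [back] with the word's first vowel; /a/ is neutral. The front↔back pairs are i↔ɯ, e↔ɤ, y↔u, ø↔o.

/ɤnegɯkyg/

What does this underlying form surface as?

[ɤnɤgɯkug]

/e/ harmonizes with /ɤ/ ([+back]) → [ɤ]
/y/ harmonizes with /ɤ/ ([+back]) → [u]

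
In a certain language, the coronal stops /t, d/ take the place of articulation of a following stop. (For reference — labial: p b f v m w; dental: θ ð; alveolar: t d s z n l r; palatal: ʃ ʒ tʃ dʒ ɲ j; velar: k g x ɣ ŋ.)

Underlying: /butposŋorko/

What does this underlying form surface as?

/t/ before /p/ (labial) → [p]

[bupposŋorko]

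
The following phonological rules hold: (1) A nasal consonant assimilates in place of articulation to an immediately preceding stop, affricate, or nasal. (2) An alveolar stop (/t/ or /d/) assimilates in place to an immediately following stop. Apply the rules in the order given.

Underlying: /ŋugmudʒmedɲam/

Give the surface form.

[ŋugŋudʒɲednam]

Rule 1: /m/ after /g/ (velar) → [ŋ]
Rule 1: /m/ after /dʒ/ (palatal) → [ɲ]
Rule 1: /ɲ/ after /d/ (alveolar) → [n]
After rule 1: ŋugŋudʒɲednam
Rule 2: no segment meets the rule's conditions; no change.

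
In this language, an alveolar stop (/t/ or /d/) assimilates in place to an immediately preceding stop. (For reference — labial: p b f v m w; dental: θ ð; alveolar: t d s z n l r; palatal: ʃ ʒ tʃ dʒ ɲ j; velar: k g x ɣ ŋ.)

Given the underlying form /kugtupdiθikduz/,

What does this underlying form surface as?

/t/ after /g/ (velar) → [k]
/d/ after /p/ (labial) → [b]
/d/ after /k/ (velar) → [g]

[kugkupbiθikguz]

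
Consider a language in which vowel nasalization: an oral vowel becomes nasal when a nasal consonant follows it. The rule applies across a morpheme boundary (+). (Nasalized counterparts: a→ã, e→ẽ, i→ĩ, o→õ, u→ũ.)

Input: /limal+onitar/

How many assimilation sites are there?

2

/i/ before nasal /m/ → [ĩ]
/o/ before nasal /n/ → [õ]
2 segments change.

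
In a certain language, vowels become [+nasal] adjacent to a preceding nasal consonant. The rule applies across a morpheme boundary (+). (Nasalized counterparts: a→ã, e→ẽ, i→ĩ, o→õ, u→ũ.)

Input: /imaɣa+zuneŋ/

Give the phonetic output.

[imãɣa+zunẽŋ]

/a/ after nasal /m/ → [ã]
/e/ after nasal /n/ → [ẽ]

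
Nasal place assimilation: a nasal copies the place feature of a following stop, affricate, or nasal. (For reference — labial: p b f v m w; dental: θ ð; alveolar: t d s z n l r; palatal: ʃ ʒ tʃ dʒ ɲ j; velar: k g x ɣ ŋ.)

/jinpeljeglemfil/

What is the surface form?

/n/ before /p/ (labial) → [m]

[jimpeljeglemfil]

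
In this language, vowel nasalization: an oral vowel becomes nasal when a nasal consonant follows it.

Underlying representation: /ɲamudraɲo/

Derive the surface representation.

[ɲãmudrãɲo]

/a/ before nasal /m/ → [ã]
/a/ before nasal /ɲ/ → [ã]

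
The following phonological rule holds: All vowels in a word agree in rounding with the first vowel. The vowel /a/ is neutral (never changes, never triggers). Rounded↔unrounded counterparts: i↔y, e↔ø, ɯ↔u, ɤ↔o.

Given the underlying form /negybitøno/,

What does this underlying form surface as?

/y/ harmonizes with /e/ ([-round]) → [i]
/ø/ harmonizes with /e/ ([-round]) → [e]
/o/ harmonizes with /e/ ([-round]) → [ɤ]

[negibitenɤ]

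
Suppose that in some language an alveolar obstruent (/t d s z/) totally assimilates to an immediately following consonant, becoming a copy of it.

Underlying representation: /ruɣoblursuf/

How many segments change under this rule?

No segment meets the rule's conditions.

0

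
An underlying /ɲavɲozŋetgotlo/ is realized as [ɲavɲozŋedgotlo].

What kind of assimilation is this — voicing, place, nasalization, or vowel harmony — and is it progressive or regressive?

voicing assimilation, regressive

/t/→[d].
Each target copies a feature from the following segment, so the direction is regressive.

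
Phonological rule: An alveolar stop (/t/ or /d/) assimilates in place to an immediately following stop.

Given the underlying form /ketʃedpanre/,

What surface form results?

/d/ before /p/ (labial) → [b]

[ketʃebpanre]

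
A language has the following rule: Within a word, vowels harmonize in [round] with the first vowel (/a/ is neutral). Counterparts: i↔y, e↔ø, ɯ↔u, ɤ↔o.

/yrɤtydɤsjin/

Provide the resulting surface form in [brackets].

[yrotydosjyn]

/ɤ/ harmonizes with /y/ ([+round]) → [o]
/ɤ/ harmonizes with /y/ ([+round]) → [o]
/i/ harmonizes with /y/ ([+round]) → [y]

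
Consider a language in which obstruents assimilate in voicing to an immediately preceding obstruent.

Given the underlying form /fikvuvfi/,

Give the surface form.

[fikfuvvi]

/v/ after /k/ (voiceless) → [f]
/f/ after /v/ (voiced) → [v]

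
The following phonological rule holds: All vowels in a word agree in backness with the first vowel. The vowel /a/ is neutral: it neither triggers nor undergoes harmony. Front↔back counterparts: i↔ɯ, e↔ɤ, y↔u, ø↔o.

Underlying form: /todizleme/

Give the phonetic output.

[todɯzlɤmɤ]

/i/ harmonizes with /o/ ([+back]) → [ɯ]
/e/ harmonizes with /o/ ([+back]) → [ɤ]
/e/ harmonizes with /o/ ([+back]) → [ɤ]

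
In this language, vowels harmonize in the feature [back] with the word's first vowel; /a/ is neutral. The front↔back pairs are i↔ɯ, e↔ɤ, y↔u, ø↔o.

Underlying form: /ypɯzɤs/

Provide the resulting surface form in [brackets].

[ypizes]

/ɯ/ harmonizes with /y/ ([-back]) → [i]
/ɤ/ harmonizes with /y/ ([-back]) → [e]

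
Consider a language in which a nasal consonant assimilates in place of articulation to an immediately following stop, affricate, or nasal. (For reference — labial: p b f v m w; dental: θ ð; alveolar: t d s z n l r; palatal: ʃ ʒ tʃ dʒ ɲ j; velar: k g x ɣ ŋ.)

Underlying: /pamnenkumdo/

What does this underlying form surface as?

/m/ before /n/ (alveolar) → [n]
/n/ before /k/ (velar) → [ŋ]
/m/ before /d/ (alveolar) → [n]

[panneŋkundo]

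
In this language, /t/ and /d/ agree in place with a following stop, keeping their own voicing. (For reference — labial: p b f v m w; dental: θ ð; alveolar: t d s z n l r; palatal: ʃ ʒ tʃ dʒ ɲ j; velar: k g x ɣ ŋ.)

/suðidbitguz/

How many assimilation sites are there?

/d/ before /b/ (labial) → [b]
/t/ before /g/ (velar) → [k]
2 segments change.

2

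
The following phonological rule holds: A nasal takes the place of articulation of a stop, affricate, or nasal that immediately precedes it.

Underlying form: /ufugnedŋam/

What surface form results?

/n/ after /g/ (velar) → [ŋ]
/ŋ/ after /d/ (alveolar) → [n]

[ufugŋednam]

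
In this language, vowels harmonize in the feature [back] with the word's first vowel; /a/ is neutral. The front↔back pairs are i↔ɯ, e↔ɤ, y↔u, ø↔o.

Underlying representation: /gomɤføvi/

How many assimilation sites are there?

2

/ø/ harmonizes with /o/ ([+back]) → [o]
/i/ harmonizes with /o/ ([+back]) → [ɯ]
2 segments change.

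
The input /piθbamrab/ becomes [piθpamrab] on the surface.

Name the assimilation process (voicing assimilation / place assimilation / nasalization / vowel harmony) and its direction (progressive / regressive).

voicing assimilation, progressive

/b/→[p].
Each target copies a feature from the preceding segment, so the direction is progressive.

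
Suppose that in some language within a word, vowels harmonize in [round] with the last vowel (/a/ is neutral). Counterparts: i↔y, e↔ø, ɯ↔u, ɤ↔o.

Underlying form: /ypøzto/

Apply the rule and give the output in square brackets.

[ypøzto]

no segment meets the rule's conditions; no change.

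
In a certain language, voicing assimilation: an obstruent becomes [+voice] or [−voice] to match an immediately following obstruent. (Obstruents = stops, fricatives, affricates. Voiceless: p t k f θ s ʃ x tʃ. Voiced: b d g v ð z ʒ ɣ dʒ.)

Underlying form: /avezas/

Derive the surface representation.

no segment meets the rule's conditions; no change.

[avezas]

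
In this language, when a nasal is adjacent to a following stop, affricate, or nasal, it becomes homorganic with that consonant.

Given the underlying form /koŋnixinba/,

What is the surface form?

/ŋ/ before /n/ (alveolar) → [n]
/n/ before /b/ (labial) → [m]

[konniximba]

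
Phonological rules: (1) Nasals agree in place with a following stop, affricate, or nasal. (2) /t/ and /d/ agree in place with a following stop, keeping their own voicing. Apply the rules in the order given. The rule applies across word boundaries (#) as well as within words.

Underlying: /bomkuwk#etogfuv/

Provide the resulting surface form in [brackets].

Rule 1: /m/ before /k/ (velar) → [ŋ]
After rule 1: boŋkuwk#etogfuv
Rule 2: no segment meets the rule's conditions; no change.

[boŋkuwk#etogfuv]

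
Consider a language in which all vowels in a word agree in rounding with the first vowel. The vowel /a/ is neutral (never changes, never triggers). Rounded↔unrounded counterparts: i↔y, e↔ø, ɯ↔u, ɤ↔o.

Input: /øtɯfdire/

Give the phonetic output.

[øtufdyrø]

/ɯ/ harmonizes with /ø/ ([+round]) → [u]
/i/ harmonizes with /ø/ ([+round]) → [y]
/e/ harmonizes with /ø/ ([+round]) → [ø]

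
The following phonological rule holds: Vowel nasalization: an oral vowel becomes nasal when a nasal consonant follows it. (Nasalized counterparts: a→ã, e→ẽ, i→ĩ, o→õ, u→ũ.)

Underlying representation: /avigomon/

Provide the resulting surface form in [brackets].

[avigõmõn]

/o/ before nasal /m/ → [õ]
/o/ before nasal /n/ → [õ]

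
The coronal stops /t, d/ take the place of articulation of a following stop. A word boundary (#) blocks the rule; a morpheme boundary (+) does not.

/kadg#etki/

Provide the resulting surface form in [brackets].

/d/ before /g/ (velar) → [g]
/t/ before /k/ (velar) → [k]

[kagg#ekki]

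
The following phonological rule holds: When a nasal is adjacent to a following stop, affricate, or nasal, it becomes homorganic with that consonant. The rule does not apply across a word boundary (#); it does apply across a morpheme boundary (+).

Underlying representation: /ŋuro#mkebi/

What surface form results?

/m/ before /k/ (velar) → [ŋ]

[ŋuro#ŋkebi]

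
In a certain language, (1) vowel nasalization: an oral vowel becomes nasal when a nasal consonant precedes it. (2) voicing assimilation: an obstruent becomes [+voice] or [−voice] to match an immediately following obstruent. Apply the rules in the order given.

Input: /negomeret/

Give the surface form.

[nẽgomẽret]

Rule 1: /e/ after nasal /n/ → [ẽ]
Rule 1: /e/ after nasal /m/ → [ẽ]
After rule 1: nẽgomẽret
Rule 2: no segment meets the rule's conditions; no change.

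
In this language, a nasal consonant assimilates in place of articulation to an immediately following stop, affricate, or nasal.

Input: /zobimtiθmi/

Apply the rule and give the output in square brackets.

/m/ before /t/ (alveolar) → [n]

[zobintiθmi]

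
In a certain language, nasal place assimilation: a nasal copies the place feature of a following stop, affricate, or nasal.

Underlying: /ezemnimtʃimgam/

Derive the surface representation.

[ezenniɲtʃiŋgam]

/m/ before /n/ (alveolar) → [n]
/m/ before /tʃ/ (palatal) → [ɲ]
/m/ before /g/ (velar) → [ŋ]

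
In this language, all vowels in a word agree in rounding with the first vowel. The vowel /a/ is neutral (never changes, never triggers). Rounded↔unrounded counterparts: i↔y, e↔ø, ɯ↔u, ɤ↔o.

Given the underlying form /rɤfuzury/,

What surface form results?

/u/ harmonizes with /ɤ/ ([-round]) → [ɯ]
/u/ harmonizes with /ɤ/ ([-round]) → [ɯ]
/y/ harmonizes with /ɤ/ ([-round]) → [i]

[rɤfɯzɯri]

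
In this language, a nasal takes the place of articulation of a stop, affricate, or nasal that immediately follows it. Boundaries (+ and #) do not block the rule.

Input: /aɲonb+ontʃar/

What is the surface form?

[aɲomb+oɲtʃar]

/n/ before /b/ (labial) → [m]
/n/ before /tʃ/ (palatal) → [ɲ]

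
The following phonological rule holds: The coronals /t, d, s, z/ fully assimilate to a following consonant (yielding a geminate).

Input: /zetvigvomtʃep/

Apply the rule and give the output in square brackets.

[zevvigvomtʃep]

/t/ before /v/ → [v] (total assimilation)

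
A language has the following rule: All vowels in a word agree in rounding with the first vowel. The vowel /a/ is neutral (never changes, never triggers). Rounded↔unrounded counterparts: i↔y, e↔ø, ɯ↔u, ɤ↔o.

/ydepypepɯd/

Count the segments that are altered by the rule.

3

/e/ harmonizes with /y/ ([+round]) → [ø]
/e/ harmonizes with /y/ ([+round]) → [ø]
/ɯ/ harmonizes with /y/ ([+round]) → [u]
3 segments change.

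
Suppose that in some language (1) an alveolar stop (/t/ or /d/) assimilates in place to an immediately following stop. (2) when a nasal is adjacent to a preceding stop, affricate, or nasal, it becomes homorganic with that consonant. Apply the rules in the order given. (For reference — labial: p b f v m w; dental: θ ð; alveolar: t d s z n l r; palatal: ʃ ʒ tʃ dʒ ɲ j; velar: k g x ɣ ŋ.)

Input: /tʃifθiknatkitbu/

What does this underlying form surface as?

Rule 1: /t/ before /k/ (velar) → [k]
Rule 1: /t/ before /b/ (labial) → [p]
After rule 1: tʃifθiknakkipbu
Rule 2: /n/ after /k/ (velar) → [ŋ]

[tʃifθikŋakkipbu]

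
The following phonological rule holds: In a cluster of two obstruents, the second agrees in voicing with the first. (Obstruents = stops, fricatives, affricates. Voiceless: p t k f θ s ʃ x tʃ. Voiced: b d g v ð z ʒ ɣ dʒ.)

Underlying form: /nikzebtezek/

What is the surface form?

[niksebdezek]

/z/ after /k/ (voiceless) → [s]
/t/ after /b/ (voiced) → [d]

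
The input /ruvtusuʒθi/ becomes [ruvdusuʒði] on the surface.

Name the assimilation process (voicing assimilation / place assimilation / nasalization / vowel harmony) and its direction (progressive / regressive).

/t/→[d] /θ/→[ð].
Each target copies a feature from the preceding segment, so the direction is progressive.

voicing assimilation, progressive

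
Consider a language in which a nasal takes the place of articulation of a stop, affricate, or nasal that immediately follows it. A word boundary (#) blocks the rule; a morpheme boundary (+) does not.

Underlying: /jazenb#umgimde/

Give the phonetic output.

/n/ before /b/ (labial) → [m]
/m/ before /g/ (velar) → [ŋ]
/m/ before /d/ (alveolar) → [n]

[jazemb#uŋginde]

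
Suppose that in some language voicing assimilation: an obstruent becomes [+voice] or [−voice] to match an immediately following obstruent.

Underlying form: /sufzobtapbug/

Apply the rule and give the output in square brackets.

[suvzoptabbug]

/f/ before /z/ (voiced) → [v]
/b/ before /t/ (voiceless) → [p]
/p/ before /b/ (voiced) → [b]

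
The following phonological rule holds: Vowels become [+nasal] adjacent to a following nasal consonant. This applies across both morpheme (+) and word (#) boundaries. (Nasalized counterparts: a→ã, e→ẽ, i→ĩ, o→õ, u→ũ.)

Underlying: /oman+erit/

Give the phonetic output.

[õmãn+erit]

/o/ before nasal /m/ → [õ]
/a/ before nasal /n/ → [ã]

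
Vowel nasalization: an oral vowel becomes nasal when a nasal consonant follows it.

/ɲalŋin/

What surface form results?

[ɲalŋĩn]

/i/ before nasal /n/ → [ĩ]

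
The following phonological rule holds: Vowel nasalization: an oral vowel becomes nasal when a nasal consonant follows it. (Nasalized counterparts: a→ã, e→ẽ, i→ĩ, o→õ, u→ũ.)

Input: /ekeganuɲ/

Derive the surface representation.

[ekegãnũɲ]

/a/ before nasal /n/ → [ã]
/u/ before nasal /ɲ/ → [ũ]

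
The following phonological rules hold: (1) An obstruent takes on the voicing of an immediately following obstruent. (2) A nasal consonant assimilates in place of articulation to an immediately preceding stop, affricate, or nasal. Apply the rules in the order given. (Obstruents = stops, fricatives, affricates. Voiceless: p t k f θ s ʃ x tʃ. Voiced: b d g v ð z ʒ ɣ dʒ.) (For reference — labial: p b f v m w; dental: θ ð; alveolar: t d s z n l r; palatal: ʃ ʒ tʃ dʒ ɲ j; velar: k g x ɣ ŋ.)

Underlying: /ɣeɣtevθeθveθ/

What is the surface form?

Rule 1: /ɣ/ before /t/ (voiceless) → [x]
Rule 1: /v/ before /θ/ (voiceless) → [f]
Rule 1: /θ/ before /v/ (voiced) → [ð]
After rule 1: ɣextefθeðveθ
Rule 2: no segment meets the rule's conditions; no change.

[ɣextefθeðveθ]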